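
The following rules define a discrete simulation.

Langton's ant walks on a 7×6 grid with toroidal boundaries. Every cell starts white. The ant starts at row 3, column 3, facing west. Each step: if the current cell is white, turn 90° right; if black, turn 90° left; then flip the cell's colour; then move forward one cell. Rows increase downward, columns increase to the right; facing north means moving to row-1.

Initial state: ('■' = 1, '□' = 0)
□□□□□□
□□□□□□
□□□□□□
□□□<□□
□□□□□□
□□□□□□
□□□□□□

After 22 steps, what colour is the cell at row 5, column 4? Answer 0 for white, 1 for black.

step 0: □□□□□□
□□□□□□
□□□□□□
□□□<□□
□□□□□□
□□□□□□
□□□□□□
step 1: □□□□□□
□□□□□□
□□□^□□
□□□■□□
□□□□□□
□□□□□□
□□□□□□
step 2: □□□□□□
□□□□□□
□□□■>□
□□□■□□
□□□□□□
□□□□□□
□□□□□□
step 3: □□□□□□
□□□□□□
□□□■■□
□□□■v□
□□□□□□
□□□□□□
□□□□□□
step 4: □□□□□□
□□□□□□
□□□■■□
□□□<■□
□□□□□□
□□□□□□
□□□□□□
step 5: □□□□□□
□□□□□□
□□□■■□
□□□□■□
□□□v□□
□□□□□□
□□□□□□
step 6: □□□□□□
□□□□□□
□□□■■□
□□□□■□
□□<■□□
□□□□□□
□□□□□□
step 7: □□□□□□
□□□□□□
□□□■■□
□□^□■□
□□■■□□
□□□□□□
□□□□□□
step 8: □□□□□□
□□□□□□
□□□■■□
□□■>■□
□□■■□□
□□□□□□
□□□□□□
step 9: □□□□□□
□□□□□□
□□□■■□
□□■■■□
□□■v□□
□□□□□□
□□□□□□
step 10: □□□□□□
□□□□□□
□□□■■□
□□■■■□
□□■□>□
□□□□□□
□□□□□□
step 11: □□□□□□
□□□□□□
□□□■■□
□□■■■□
□□■□■□
□□□□v□
□□□□□□
step 12: □□□□□□
□□□□□□
□□□■■□
□□■■■□
□□■□■□
□□□<■□
□□□□□□
step 13: □□□□□□
□□□□□□
□□□■■□
□□■■■□
□□■^■□
□□□■■□
□□□□□□
step 14: □□□□□□
□□□□□□
□□□■■□
□□■■■□
□□■■>□
□□□■■□
□□□□□□
step 15: □□□□□□
□□□□□□
□□□■■□
□□■■^□
□□■■□□
□□□■■□
□□□□□□
step 16: □□□□□□
□□□□□□
□□□■■□
□□■<□□
□□■■□□
□□□■■□
□□□□□□
step 17: □□□□□□
□□□□□□
□□□■■□
□□■□□□
□□■v□□
□□□■■□
□□□□□□
step 18: □□□□□□
□□□□□□
□□□■■□
□□■□□□
□□■□>□
□□□■■□
□□□□□□
step 19: □□□□□□
□□□□□□
□□□■■□
□□■□□□
□□■□■□
□□□■v□
□□□□□□
step 20: □□□□□□
□□□□□□
□□□■■□
□□■□□□
□□■□■□
□□□■□>
□□□□□□
step 21: □□□□□□
□□□□□□
□□□■■□
□□■□□□
□□■□■□
□□□■□■
□□□□□v
step 22: □□□□□□
□□□□□□
□□□■■□
□□■□□□
□□■□■□
□□□■□■
□□□□<■

0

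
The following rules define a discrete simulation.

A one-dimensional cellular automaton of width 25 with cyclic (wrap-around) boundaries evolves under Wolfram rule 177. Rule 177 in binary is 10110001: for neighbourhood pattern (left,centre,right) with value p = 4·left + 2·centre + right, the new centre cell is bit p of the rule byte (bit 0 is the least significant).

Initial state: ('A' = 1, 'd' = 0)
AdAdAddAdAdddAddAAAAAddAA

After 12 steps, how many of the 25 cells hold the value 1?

10

0) AdAdAddAdAdddAddAAAAAddAA
1) dAdAdAddAdAAddAddAAAdAddA
2) AdAdAdAddAddAddAddAdAdAdd
3) dAdAdAdAddAddAddAddAdAdAd
4) ddAdAdAdAddAddAddAddAdAdA
5) AddAdAdAdAddAddAddAddAdAd
6) dAddAdAdAdAddAddAddAddAdA
7) AdAddAdAdAdAddAddAddAddAd
8) dAdAddAdAdAdAddAddAddAddA
9) AdAdAddAdAdAdAddAddAddAdd
10) dAdAdAddAdAdAdAddAddAddAd
11) ddAdAdAddAdAdAdAddAddAddA
12) AddAdAdAddAdAdAdAddAddAdd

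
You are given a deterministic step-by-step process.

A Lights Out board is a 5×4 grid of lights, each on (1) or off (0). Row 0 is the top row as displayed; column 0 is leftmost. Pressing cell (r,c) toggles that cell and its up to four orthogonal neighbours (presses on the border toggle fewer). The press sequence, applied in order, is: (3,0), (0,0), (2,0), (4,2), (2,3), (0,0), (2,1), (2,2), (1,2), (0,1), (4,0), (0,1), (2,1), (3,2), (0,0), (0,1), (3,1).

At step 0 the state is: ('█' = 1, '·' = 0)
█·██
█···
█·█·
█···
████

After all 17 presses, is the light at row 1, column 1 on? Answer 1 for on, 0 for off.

0

0) █·██
█···
█·█·
█···
████
1) █·██
█···
··█·
·█··
·███
2) ·███
····
··█·
·█··
·███
3) ·███
█···
███·
██··
·███
4) ·███
█···
███·
███·
····
5) ·███
█··█
██·█
████
····
6) █·██
···█
██·█
████
····
7) █·██
·█·█
··██
█·██
····
8) █·██
·███
·█··
█··█
····
9) █··█
····
·██·
█··█
····
10) ·███
·█··
·██·
█··█
····
11) ·███
·█··
·██·
···█
██··
12) █··█
····
·██·
···█
██··
13) █··█
·█··
█···
·█·█
██··
14) █··█
·█··
█·█·
··█·
███·
15) ·█·█
██··
█·█·
··█·
███·
16) █·██
█···
█·█·
··█·
███·
17) █·██
█···
███·
██··
█·█·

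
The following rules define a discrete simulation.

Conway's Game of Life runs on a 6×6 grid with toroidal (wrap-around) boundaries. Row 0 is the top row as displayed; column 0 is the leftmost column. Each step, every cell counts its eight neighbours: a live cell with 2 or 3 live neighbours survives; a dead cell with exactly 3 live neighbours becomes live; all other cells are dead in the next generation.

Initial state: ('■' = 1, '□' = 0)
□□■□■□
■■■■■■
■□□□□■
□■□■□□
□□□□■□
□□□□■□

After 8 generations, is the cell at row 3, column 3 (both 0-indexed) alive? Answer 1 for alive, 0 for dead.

0

step 0: □□■□■□
■■■■■■
■□□□□■
□■□■□□
□□□□■□
□□□□■□
step 1: ■□■□□□
□□■□□□
□□□□□□
■□□□■■
□□□■■□
□□□□■■
step 2: □■□■□■
□■□□□□
□□□□□■
□□□■■■
■□□■□□
□□□□■■
step 3: □□■□□■
□□■□■□
■□□□□■
■□□■□■
■□□■□□
□□■■□■
step 4: □■■□□■
■■□■■□
■■□■□□
□■□□□□
■■□■□□
■■■■□■
step 5: □□□□□□
□□□■■□
□□□■■■
□□□□□□
□□□■■■
□□□■□■
step 6: □□□■□□
□□□■□■
□□□■□■
□□□□□□
□□□■□■
□□□■□■
step 7: □□■■□□
□□■■□□
□□□□□□
□□□□□□
□□□□□□
□□■■□□
step 8: □■□□■□
□□■■□□
□□□□□□
□□□□□□
□□□□□□
□□■■□□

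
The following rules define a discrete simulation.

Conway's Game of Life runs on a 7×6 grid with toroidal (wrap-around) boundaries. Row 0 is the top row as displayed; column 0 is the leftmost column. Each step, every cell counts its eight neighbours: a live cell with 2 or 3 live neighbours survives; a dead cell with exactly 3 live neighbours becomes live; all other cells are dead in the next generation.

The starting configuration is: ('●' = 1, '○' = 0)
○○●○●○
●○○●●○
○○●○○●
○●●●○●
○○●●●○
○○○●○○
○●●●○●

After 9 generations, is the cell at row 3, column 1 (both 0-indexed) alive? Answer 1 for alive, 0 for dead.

1

k=0  ○○●○●○
●○○●●○
○○●○○●
○●●●○●
○○●●●○
○○○●○○
○●●●○●
k=1  ●○○○○○
○●●○●○
○○○○○●
●●○○○●
○●○○○○
○●○○○○
○●○○○○
k=2  ●○●○○○
●●○○○●
○○●○●●
○●○○○●
○●●○○○
●●●○○○
●●○○○○
k=3  ○○●○○○
○○●●●○
○○●○●○
○●○●●●
○○○○○○
○○○○○○
○○○○○●
k=4  ○○●○●○
○●●○●○
○●○○○○
○○●●●●
○○○○●○
○○○○○○
○○○○○○
k=5  ○●●○○○
○●●○○○
●●○○○●
○○●●●●
○○○○●●
○○○○○○
○○○○○○
k=6  ○●●○○○
○○○○○○
○○○○○●
○●●●○○
○○○○○●
○○○○○○
○○○○○○
k=7  ○○○○○○
○○○○○○
○○●○○○
●○●○●○
○○●○○○
○○○○○○
○○○○○○
k=8  ○○○○○○
○○○○○○
○●○●○○
○○●○○○
○●○●○○
○○○○○○
○○○○○○
k=9  ○○○○○○
○○○○○○
○○●○○○
○●○●○○
○○●○○○
○○○○○○
○○○○○○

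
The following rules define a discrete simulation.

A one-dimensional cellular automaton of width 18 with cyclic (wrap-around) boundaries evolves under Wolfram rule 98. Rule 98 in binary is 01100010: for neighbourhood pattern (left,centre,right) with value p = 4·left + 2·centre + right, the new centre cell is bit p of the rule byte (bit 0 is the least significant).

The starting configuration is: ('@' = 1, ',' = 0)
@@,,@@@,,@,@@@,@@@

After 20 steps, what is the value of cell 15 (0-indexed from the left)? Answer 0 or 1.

0

gen 0: @@,,@@@,,@,@@@,@@@
gen 1: ,@,@,,@,@,@,,@@,,,
gen 2: @,@,,@,@,@,,@,@,,,
gen 3: ,@,,@,@,@,,@,@,,,@
gen 4: @,,@,@,@,,@,@,,,@,
gen 5: ,,@,@,@,,@,@,,,@,@
gen 6: ,@,@,@,,@,@,,,@,@,
gen 7: @,@,@,,@,@,,,@,@,,
gen 8: ,@,@,,@,@,,,@,@,,@
gen 9: @,@,,@,@,,,@,@,,@,
gen 10: ,@,,@,@,,,@,@,,@,@
gen 11: @,,@,@,,,@,@,,@,@,
gen 12: ,,@,@,,,@,@,,@,@,@
gen 13: ,@,@,,,@,@,,@,@,@,
gen 14: @,@,,,@,@,,@,@,@,,
gen 15: ,@,,,@,@,,@,@,@,,@
gen 16: @,,,@,@,,@,@,@,,@,
gen 17: ,,,@,@,,@,@,@,,@,@
gen 18: ,,@,@,,@,@,@,,@,@,
gen 19: ,@,@,,@,@,@,,@,@,,
gen 20: @,@,,@,@,@,,@,@,,,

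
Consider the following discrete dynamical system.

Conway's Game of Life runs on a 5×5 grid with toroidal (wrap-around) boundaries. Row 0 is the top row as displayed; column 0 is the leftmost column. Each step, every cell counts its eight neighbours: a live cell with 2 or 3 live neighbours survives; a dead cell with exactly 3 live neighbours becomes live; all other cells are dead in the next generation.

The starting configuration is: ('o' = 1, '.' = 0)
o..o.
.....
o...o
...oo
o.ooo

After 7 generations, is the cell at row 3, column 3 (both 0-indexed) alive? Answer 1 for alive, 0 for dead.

1

0) o..o.
.....
o...o
...oo
o.ooo
1) oooo.
o....
o..oo
.oo..
ooo..
2) ...o.
.....
o.ooo
.....
....o
3) .....
..o..
...oo
o....
.....
4) .....
...o.
...oo
....o
.....
5) .....
...oo
...oo
...oo
.....
6) .....
...oo
o.o..
...oo
.....
7) .....
...oo
o.o..
...oo
.....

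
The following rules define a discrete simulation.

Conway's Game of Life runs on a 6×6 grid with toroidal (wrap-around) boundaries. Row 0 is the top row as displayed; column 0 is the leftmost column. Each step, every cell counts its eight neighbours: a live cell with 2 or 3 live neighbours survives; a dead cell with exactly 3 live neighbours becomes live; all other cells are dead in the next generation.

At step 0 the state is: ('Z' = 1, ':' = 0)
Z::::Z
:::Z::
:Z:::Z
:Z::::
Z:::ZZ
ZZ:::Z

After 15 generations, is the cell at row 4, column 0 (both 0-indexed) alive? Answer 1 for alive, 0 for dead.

[0] Z::::Z
:::Z::
:Z:::Z
:Z::::
Z:::ZZ
ZZ:::Z
[1] :Z::ZZ
::::ZZ
Z:Z:::
:Z::Z:
::::Z:
:Z::::
[2] ::::ZZ
:Z:ZZ:
ZZ:ZZ:
:Z:Z:Z
::::::
Z:::ZZ
[3] ::::::
:Z::::
:Z::::
:Z:Z:Z
::::::
Z:::Z:
[4] ::::::
::::::
:Z::::
Z:Z:::
Z:::ZZ
::::::
[5] ::::::
::::::
:Z::::
Z:::::
ZZ:::Z
:::::Z
[6] ::::::
::::::
::::::
:::::Z
:Z:::Z
:::::Z
[7] ::::::
::::::
::::::
Z:::::
::::ZZ
Z:::::
[8] ::::::
::::::
::::::
:::::Z
Z::::Z
:::::Z
[9] ::::::
::::::
::::::
Z::::Z
Z:::ZZ
Z::::Z
[10] ::::::
::::::
::::::
Z:::Z:
:Z::Z:
Z:::Z:
[11] ::::::
::::::
::::::
:::::Z
ZZ:ZZ:
:::::Z
[12] ::::::
::::::
::::::
Z:::ZZ
Z:::Z:
Z:::ZZ
[13] :::::Z
::::::
:::::Z
Z:::Z:
:Z:Z::
Z:::Z:
[14] :::::Z
::::::
:::::Z
Z:::ZZ
ZZ:ZZ:
Z:::ZZ
[15] Z:::ZZ
::::::
Z:::ZZ
:Z:Z::
:Z:Z::
:Z:Z::

0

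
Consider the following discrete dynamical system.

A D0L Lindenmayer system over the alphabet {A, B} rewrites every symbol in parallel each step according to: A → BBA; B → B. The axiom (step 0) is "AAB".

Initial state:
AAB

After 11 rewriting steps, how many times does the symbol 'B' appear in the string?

45

0) AAB
1) BBABBAB
2) BBBBABBBBAB
3) BBBBBBABBBBBBAB
4) BBBBBBBBABBBBBBBBAB
5) BBBBBBBBBBABBBBBBBBBBAB
6) BBBBBBBBBBBBABBBBBBBBBBBBAB
7) BBBBBBBBBBBBBBABBBBBBBBBBBBBBAB
8) BBBBBBBBBBBBBBBBABBBBBBBBBBBBBBBBAB
9) BBBBBBBBBBBBBBBBBBABBBBBBBBBBBBBBBBBBAB
10) BBBBBBBBBBBBBBBBBBBBABBBBBBBBBBBBBBBBBBBBAB
11) BBBBBBBBBBBBBBBBBBBBBBABBBBBBBBBBBBBBBBBBBBBBAB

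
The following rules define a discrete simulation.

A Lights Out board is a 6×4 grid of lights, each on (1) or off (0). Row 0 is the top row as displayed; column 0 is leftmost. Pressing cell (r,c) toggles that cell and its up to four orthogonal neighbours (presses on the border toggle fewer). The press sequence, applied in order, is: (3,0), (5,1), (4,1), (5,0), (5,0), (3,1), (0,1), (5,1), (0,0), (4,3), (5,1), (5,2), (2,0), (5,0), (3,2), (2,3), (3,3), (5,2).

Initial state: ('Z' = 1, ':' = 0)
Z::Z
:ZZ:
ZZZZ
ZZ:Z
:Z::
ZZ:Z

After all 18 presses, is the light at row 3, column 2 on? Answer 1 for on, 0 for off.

1

0) Z::Z
:ZZ:
ZZZZ
ZZ:Z
:Z::
ZZ:Z
1) Z::Z
:ZZ:
:ZZZ
:::Z
ZZ::
ZZ:Z
2) Z::Z
:ZZ:
:ZZZ
:::Z
Z:::
::ZZ
3) Z::Z
:ZZ:
:ZZZ
:Z:Z
:ZZ:
:ZZZ
4) Z::Z
:ZZ:
:ZZZ
:Z:Z
ZZZ:
Z:ZZ
5) Z::Z
:ZZ:
:ZZZ
:Z:Z
:ZZ:
:ZZZ
6) Z::Z
:ZZ:
::ZZ
Z:ZZ
::Z:
:ZZZ
7) :ZZZ
::Z:
::ZZ
Z:ZZ
::Z:
:ZZZ
8) :ZZZ
::Z:
::ZZ
Z:ZZ
:ZZ:
Z::Z
9) Z:ZZ
Z:Z:
::ZZ
Z:ZZ
:ZZ:
Z::Z
10) Z:ZZ
Z:Z:
::ZZ
Z:Z:
:Z:Z
Z:::
11) Z:ZZ
Z:Z:
::ZZ
Z:Z:
:::Z
:ZZ:
12) Z:ZZ
Z:Z:
::ZZ
Z:Z:
::ZZ
:::Z
13) Z:ZZ
::Z:
ZZZZ
::Z:
::ZZ
:::Z
14) Z:ZZ
::Z:
ZZZZ
::Z:
Z:ZZ
ZZ:Z
15) Z:ZZ
::Z:
ZZ:Z
:Z:Z
Z::Z
ZZ:Z
16) Z:ZZ
::ZZ
ZZZ:
:Z::
Z::Z
ZZ:Z
17) Z:ZZ
::ZZ
ZZZZ
:ZZZ
Z:::
ZZ:Z
18) Z:ZZ
::ZZ
ZZZZ
:ZZZ
Z:Z:
Z:Z:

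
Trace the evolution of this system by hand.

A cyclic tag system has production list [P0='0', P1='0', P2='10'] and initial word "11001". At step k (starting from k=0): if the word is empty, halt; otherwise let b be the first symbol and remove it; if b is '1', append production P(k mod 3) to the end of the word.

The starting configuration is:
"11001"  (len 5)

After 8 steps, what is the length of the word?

0

k=0  "11001"  (len 5)
k=1  "10010"  (len 5)
k=2  "00100"  (len 5)
k=3  "0100"  (len 4)
k=4  "100"  (len 3)
k=5  "000"  (len 3)
k=6  "00"  (len 2)
k=7  "0"  (len 1)
k=8  (halted — word empty)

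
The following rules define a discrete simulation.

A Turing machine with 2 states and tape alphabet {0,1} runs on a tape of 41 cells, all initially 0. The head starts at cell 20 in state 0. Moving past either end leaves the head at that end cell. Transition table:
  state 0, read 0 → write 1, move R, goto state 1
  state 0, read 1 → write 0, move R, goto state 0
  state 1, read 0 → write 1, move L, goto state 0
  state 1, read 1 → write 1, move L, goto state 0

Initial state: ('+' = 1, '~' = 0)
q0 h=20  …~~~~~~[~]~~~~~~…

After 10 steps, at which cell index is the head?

[0] q0 h=20  …~~~~~~[~]~~~~~~…
[1] q1 h=21  …~~~~~+[~]~~~~~~…
[2] q0 h=20  …~~~~~~[+]+~~~~~…
[3] q0 h=21  …~~~~~~[+]~~~~~~…
[4] q0 h=22  …~~~~~~[~]~~~~~~…
[5] q1 h=23  …~~~~~+[~]~~~~~~…
[6] q0 h=22  …~~~~~~[+]+~~~~~…
[7] q0 h=23  …~~~~~~[+]~~~~~~…
[8] q0 h=24  …~~~~~~[~]~~~~~~…
[9] q1 h=25  …~~~~~+[~]~~~~~~…
[10] q0 h=24  …~~~~~~[+]+~~~~~…

24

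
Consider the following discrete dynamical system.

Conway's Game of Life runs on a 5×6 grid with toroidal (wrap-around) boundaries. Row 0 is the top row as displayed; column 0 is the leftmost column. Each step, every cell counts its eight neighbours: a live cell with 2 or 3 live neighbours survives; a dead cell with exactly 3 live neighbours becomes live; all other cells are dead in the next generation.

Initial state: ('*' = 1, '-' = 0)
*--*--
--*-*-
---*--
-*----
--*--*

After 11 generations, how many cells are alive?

t=0: *--*--
--*-*-
---*--
-*----
--*--*
t=1: -*****
--*-*-
--**--
--*---
***---
t=2: ----**
-----*
-**---
------
*---**
t=3: ------
*---**
------
**---*
*---*-
t=4: *---*-
-----*
-*--*-
**---*
**----
t=5: **----
*---**
-*--*-
--*--*
------
t=6: **----
----*-
-*-**-
------
**----
t=7: **---*
******
---**-
***---
**----
t=8: ---*--
------
------
*-**-*
------
t=9: ------
------
------
------
--***-
t=10: ---*--
------
------
---*--
---*--
t=11: ------
------
------
------
--***-

3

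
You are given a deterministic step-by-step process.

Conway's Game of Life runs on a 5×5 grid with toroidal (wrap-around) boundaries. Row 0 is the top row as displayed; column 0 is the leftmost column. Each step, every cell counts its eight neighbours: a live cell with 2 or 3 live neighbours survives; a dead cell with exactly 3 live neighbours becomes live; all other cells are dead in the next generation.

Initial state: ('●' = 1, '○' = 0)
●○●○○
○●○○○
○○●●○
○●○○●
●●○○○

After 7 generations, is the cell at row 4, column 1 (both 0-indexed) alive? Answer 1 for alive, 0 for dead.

1

t=0: ●○●○○
○●○○○
○○●●○
○●○○●
●●○○○
t=1: ●○●○○
○●○●○
●●●●○
○●○●●
○○●○●
t=2: ●○●○●
○○○●○
○○○○○
○○○○○
○○●○●
t=3: ●●●○●
○○○●●
○○○○○
○○○○○
●●○○●
t=4: ○○●○○
○●●●●
○○○○○
●○○○○
○○●●●
t=5: ●○○○○
○●●●○
●●●●●
○○○●●
○●●●●
t=6: ●○○○○
○○○○○
○○○○○
○○○○○
○●●○○
t=7: ○●○○○
○○○○○
○○○○○
○○○○○
○●○○○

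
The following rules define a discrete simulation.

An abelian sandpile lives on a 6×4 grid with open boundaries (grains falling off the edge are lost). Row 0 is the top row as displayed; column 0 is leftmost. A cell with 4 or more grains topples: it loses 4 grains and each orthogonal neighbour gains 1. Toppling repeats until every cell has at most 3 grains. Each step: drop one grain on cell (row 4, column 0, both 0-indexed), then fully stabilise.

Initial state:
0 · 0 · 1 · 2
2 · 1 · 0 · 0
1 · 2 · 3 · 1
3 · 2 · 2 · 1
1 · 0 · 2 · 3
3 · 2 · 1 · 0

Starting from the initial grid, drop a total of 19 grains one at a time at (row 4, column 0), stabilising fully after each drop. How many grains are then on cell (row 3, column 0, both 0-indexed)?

0) 0 · 0 · 1 · 2
2 · 1 · 0 · 0
1 · 2 · 3 · 1
3 · 2 · 2 · 1
1 · 0 · 2 · 3
3 · 2 · 1 · 0
1) 0 · 0 · 1 · 2
2 · 1 · 0 · 0
1 · 2 · 3 · 1
3 · 2 · 2 · 1
2 · 0 · 2 · 3
3 · 2 · 1 · 0
2) 0 · 0 · 1 · 2
2 · 1 · 0 · 0
1 · 2 · 3 · 1
3 · 2 · 2 · 1
3 · 0 · 2 · 3
3 · 2 · 1 · 0
3) 0 · 0 · 1 · 2
2 · 1 · 0 · 0
2 · 2 · 3 · 1
0 · 3 · 2 · 1
2 · 1 · 2 · 3
0 · 3 · 1 · 0
4) 0 · 0 · 1 · 2
2 · 1 · 0 · 0
2 · 2 · 3 · 1
0 · 3 · 2 · 1
3 · 1 · 2 · 3
0 · 3 · 1 · 0
5) 0 · 0 · 1 · 2
2 · 1 · 0 · 0
2 · 2 · 3 · 1
1 · 3 · 2 · 1
0 · 2 · 2 · 3
1 · 3 · 1 · 0
6) 0 · 0 · 1 · 2
2 · 1 · 0 · 0
2 · 2 · 3 · 1
1 · 3 · 2 · 1
1 · 2 · 2 · 3
1 · 3 · 1 · 0
7) 0 · 0 · 1 · 2
2 · 1 · 0 · 0
2 · 2 · 3 · 1
1 · 3 · 2 · 1
2 · 2 · 2 · 3
1 · 3 · 1 · 0
8) 0 · 0 · 1 · 2
2 · 1 · 0 · 0
2 · 2 · 3 · 1
1 · 3 · 2 · 1
3 · 2 · 2 · 3
1 · 3 · 1 · 0
9) 0 · 0 · 1 · 2
2 · 1 · 0 · 0
2 · 2 · 3 · 1
2 · 3 · 2 · 1
0 · 3 · 2 · 3
2 · 3 · 1 · 0
10) 0 · 0 · 1 · 2
2 · 1 · 0 · 0
2 · 2 · 3 · 1
2 · 3 · 2 · 1
1 · 3 · 2 · 3
2 · 3 · 1 · 0
11) 0 · 0 · 1 · 2
2 · 1 · 0 · 0
2 · 2 · 3 · 1
2 · 3 · 2 · 1
2 · 3 · 2 · 3
2 · 3 · 1 · 0
12) 0 · 0 · 1 · 2
2 · 1 · 0 · 0
2 · 2 · 3 · 1
2 · 3 · 2 · 1
3 · 3 · 2 · 3
2 · 3 · 1 · 0
13) 0 · 0 · 1 · 2
2 · 1 · 0 · 0
3 · 3 · 3 · 1
0 · 1 · 3 · 1
3 · 2 · 3 · 3
0 · 1 · 2 · 0
14) 0 · 0 · 1 · 2
2 · 1 · 0 · 0
3 · 3 · 3 · 1
1 · 1 · 3 · 1
0 · 3 · 3 · 3
1 · 1 · 2 · 0
15) 0 · 0 · 1 · 2
2 · 1 · 0 · 0
3 · 3 · 3 · 1
1 · 1 · 3 · 1
1 · 3 · 3 · 3
1 · 1 · 2 · 0
16) 0 · 0 · 1 · 2
2 · 1 · 0 · 0
3 · 3 · 3 · 1
1 · 1 · 3 · 1
2 · 3 · 3 · 3
1 · 1 · 2 · 0
17) 0 · 0 · 1 · 2
2 · 1 · 0 · 0
3 · 3 · 3 · 1
1 · 1 · 3 · 1
3 · 3 · 3 · 3
1 · 1 · 2 · 0
18) 0 · 0 · 1 · 2
3 · 2 · 1 · 0
1 · 2 · 1 · 2
0 · 1 · 2 · 3
2 · 2 · 2 · 0
2 · 2 · 3 · 1
19) 0 · 0 · 1 · 2
3 · 2 · 1 · 0
1 · 2 · 1 · 2
0 · 1 · 2 · 3
3 · 2 · 2 · 0
2 · 2 · 3 · 1

0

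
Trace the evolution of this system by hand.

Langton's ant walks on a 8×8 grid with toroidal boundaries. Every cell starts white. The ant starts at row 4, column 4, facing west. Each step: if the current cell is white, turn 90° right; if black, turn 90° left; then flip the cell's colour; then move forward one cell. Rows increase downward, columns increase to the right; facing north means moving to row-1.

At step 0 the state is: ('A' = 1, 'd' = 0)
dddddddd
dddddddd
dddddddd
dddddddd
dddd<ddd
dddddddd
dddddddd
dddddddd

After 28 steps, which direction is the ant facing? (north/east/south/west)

0) dddddddd
dddddddd
dddddddd
dddddddd
dddd<ddd
dddddddd
dddddddd
dddddddd
1) dddddddd
dddddddd
dddddddd
dddd^ddd
ddddAddd
dddddddd
dddddddd
dddddddd
2) dddddddd
dddddddd
dddddddd
ddddA>dd
ddddAddd
dddddddd
dddddddd
dddddddd
3) dddddddd
dddddddd
dddddddd
ddddAAdd
ddddAvdd
dddddddd
dddddddd
dddddddd
4) dddddddd
dddddddd
dddddddd
ddddAAdd
dddd<Add
dddddddd
dddddddd
dddddddd
5) dddddddd
dddddddd
dddddddd
ddddAAdd
dddddAdd
ddddvddd
dddddddd
dddddddd
6) dddddddd
dddddddd
dddddddd
ddddAAdd
dddddAdd
ddd<Addd
dddddddd
dddddddd
7) dddddddd
dddddddd
dddddddd
ddddAAdd
ddd^dAdd
dddAAddd
dddddddd
dddddddd
8) dddddddd
dddddddd
dddddddd
ddddAAdd
dddA>Add
dddAAddd
dddddddd
dddddddd
9) dddddddd
dddddddd
dddddddd
ddddAAdd
dddAAAdd
dddAvddd
dddddddd
dddddddd
10) dddddddd
dddddddd
dddddddd
ddddAAdd
dddAAAdd
dddAd>dd
dddddddd
dddddddd
11) dddddddd
dddddddd
dddddddd
ddddAAdd
dddAAAdd
dddAdAdd
dddddvdd
dddddddd
12) dddddddd
dddddddd
dddddddd
ddddAAdd
dddAAAdd
dddAdAdd
dddd<Add
dddddddd
13) dddddddd
dddddddd
dddddddd
ddddAAdd
dddAAAdd
dddA^Add
ddddAAdd
dddddddd
14) dddddddd
dddddddd
dddddddd
ddddAAdd
dddAAAdd
dddAA>dd
ddddAAdd
dddddddd
15) dddddddd
dddddddd
dddddddd
ddddAAdd
dddAA^dd
dddAAddd
ddddAAdd
dddddddd
16) dddddddd
dddddddd
dddddddd
ddddAAdd
dddA<ddd
dddAAddd
ddddAAdd
dddddddd
17) dddddddd
dddddddd
dddddddd
ddddAAdd
dddAdddd
dddAvddd
ddddAAdd
dddddddd
18) dddddddd
dddddddd
dddddddd
ddddAAdd
dddAdddd
dddAd>dd
ddddAAdd
dddddddd
19) dddddddd
dddddddd
dddddddd
ddddAAdd
dddAdddd
dddAdAdd
ddddAvdd
dddddddd
20) dddddddd
dddddddd
dddddddd
ddddAAdd
dddAdddd
dddAdAdd
ddddAd>d
dddddddd
21) dddddddd
dddddddd
dddddddd
ddddAAdd
dddAdddd
dddAdAdd
ddddAdAd
ddddddvd
22) dddddddd
dddddddd
dddddddd
ddddAAdd
dddAdddd
dddAdAdd
ddddAdAd
ddddd<Ad
23) dddddddd
dddddddd
dddddddd
ddddAAdd
dddAdddd
dddAdAdd
ddddA^Ad
dddddAAd
24) dddddddd
dddddddd
dddddddd
ddddAAdd
dddAdddd
dddAdAdd
ddddAA>d
dddddAAd
25) dddddddd
dddddddd
dddddddd
ddddAAdd
dddAdddd
dddAdA^d
ddddAAdd
dddddAAd
26) dddddddd
dddddddd
dddddddd
ddddAAdd
dddAdddd
dddAdAA>
ddddAAdd
dddddAAd
27) dddddddd
dddddddd
dddddddd
ddddAAdd
dddAdddd
dddAdAAA
ddddAAdv
dddddAAd
28) dddddddd
dddddddd
dddddddd
ddddAAdd
dddAdddd
dddAdAAA
ddddAA<A
dddddAAd

west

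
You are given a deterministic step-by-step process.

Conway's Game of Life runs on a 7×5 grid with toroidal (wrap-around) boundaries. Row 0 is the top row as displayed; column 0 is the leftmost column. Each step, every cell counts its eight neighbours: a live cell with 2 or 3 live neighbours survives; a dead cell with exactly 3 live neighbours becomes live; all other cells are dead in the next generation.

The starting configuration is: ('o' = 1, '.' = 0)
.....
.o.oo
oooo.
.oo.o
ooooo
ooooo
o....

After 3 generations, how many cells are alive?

3

step 0: .....
.o.oo
oooo.
.oo.o
ooooo
ooooo
o....
step 1: o...o
.o.oo
.....
.....
.....
.....
o.oo.
step 2: .....
...oo
.....
.....
.....
.....
oo.o.
step 3: o.oo.
.....
.....
.....
.....
.....
.....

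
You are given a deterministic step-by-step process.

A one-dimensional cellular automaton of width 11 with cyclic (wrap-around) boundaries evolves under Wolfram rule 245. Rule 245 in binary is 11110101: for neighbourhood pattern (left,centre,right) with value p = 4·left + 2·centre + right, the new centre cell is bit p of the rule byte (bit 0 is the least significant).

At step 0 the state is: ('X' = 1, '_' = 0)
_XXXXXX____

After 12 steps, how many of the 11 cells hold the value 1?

9

gen 0: _XXXXXX____
gen 1: __XXXXXXXXX
gen 2: X__XXXXXXXX
gen 3: XX__XXXXXXX
gen 4: XXX__XXXXXX
gen 5: XXXX__XXXXX
gen 6: XXXXX__XXXX
gen 7: XXXXXX__XXX
gen 8: XXXXXXX__XX
gen 9: XXXXXXXX__X
gen 10: XXXXXXXXX__
gen 11: _XXXXXXXXX_
gen 12: __XXXXXXXXX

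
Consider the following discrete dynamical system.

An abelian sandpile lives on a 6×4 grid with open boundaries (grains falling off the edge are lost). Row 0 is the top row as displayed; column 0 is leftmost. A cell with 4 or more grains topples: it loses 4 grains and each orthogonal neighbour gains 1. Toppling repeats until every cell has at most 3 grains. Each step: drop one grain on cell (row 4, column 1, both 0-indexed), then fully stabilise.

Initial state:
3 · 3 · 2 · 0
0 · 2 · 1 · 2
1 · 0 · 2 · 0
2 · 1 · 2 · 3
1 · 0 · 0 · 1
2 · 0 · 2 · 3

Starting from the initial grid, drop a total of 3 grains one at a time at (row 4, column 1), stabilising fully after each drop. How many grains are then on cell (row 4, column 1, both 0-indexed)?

3

k=0  3 · 3 · 2 · 0
0 · 2 · 1 · 2
1 · 0 · 2 · 0
2 · 1 · 2 · 3
1 · 0 · 0 · 1
2 · 0 · 2 · 3
k=1  3 · 3 · 2 · 0
0 · 2 · 1 · 2
1 · 0 · 2 · 0
2 · 1 · 2 · 3
1 · 1 · 0 · 1
2 · 0 · 2 · 3
k=2  3 · 3 · 2 · 0
0 · 2 · 1 · 2
1 · 0 · 2 · 0
2 · 1 · 2 · 3
1 · 2 · 0 · 1
2 · 0 · 2 · 3
k=3  3 · 3 · 2 · 0
0 · 2 · 1 · 2
1 · 0 · 2 · 0
2 · 1 · 2 · 3
1 · 3 · 0 · 1
2 · 0 · 2 · 3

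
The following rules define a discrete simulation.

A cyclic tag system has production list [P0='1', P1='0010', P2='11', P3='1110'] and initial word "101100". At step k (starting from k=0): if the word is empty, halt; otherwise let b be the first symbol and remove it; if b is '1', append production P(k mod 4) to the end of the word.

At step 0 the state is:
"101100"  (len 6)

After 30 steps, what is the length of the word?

33

0) "101100"  (len 6)
1) "011001"  (len 6)
2) "11001"  (len 5)
3) "100111"  (len 6)
4) "001111110"  (len 9)
5) "01111110"  (len 8)
6) "1111110"  (len 7)
7) "11111011"  (len 8)
8) "11110111110"  (len 11)
9) "11101111101"  (len 11)
10) "11011111010010"  (len 14)
11) "101111101001011"  (len 15)
12) "011111010010111110"  (len 18)
13) "11111010010111110"  (len 17)
14) "11110100101111100010"  (len 20)
15) "111010010111110001011"  (len 21)
16) "110100101111100010111110"  (len 24)
17) "101001011111000101111101"  (len 24)
18) "010010111110001011111010010"  (len 27)
19) "10010111110001011111010010"  (len 26)
20) "00101111100010111110100101110"  (len 29)
21) "0101111100010111110100101110"  (len 28)
22) "101111100010111110100101110"  (len 27)
23) "0111110001011111010010111011"  (len 28)
24) "111110001011111010010111011"  (len 27)
25) "111100010111110100101110111"  (len 27)
26) "111000101111101001011101110010"  (len 30)
27) "1100010111110100101110111001011"  (len 31)
28) "1000101111101001011101110010111110"  (len 34)
29) "0001011111010010111011100101111101"  (len 34)
30) "001011111010010111011100101111101"  (len 33)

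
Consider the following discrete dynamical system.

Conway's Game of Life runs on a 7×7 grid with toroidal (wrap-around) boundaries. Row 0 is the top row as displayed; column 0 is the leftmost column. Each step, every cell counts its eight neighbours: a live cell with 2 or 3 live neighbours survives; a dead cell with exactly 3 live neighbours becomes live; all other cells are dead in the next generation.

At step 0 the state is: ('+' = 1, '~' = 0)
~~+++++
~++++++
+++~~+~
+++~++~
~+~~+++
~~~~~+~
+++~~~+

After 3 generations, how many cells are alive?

11

step 0: ~~+++++
~++++++
+++~~+~
+++~++~
~+~~+++
~~~~~+~
+++~~~+
step 1: ~~~~~~~
~~~~~~~
~~~~~~~
~~~~~~~
~+++~~~
~~+~+~~
+++~~~~
step 2: ~+~~~~~
~~~~~~~
~~~~~~~
~~+~~~~
~+++~~~
+~~~~~~
~+++~~~
step 3: ~+~~~~~
~~~~~~~
~~~~~~~
~+++~~~
~+++~~~
+~~~~~~
+++~~~~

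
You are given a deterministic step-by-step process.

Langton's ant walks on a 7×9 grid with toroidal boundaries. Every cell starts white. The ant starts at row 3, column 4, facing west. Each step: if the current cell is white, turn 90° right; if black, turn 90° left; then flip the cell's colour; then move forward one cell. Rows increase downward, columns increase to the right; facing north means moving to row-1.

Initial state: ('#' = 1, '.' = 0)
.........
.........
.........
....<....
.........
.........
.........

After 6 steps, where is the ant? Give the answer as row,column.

[0] .........
.........
.........
....<....
.........
.........
.........
[1] .........
.........
....^....
....#....
.........
.........
.........
[2] .........
.........
....#>...
....#....
.........
.........
.........
[3] .........
.........
....##...
....#v...
.........
.........
.........
[4] .........
.........
....##...
....<#...
.........
.........
.........
[5] .........
.........
....##...
.....#...
....v....
.........
.........
[6] .........
.........
....##...
.....#...
...<#....
.........
.........

4,3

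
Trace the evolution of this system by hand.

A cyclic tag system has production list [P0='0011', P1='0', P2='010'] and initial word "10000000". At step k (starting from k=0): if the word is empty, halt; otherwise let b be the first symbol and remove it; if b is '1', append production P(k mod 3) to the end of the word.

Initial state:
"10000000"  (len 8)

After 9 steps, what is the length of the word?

3

[0] "10000000"  (len 8)
[1] "00000000011"  (len 11)
[2] "0000000011"  (len 10)
[3] "000000011"  (len 9)
[4] "00000011"  (len 8)
[5] "0000011"  (len 7)
[6] "000011"  (len 6)
[7] "00011"  (len 5)
[8] "0011"  (len 4)
[9] "011"  (len 3)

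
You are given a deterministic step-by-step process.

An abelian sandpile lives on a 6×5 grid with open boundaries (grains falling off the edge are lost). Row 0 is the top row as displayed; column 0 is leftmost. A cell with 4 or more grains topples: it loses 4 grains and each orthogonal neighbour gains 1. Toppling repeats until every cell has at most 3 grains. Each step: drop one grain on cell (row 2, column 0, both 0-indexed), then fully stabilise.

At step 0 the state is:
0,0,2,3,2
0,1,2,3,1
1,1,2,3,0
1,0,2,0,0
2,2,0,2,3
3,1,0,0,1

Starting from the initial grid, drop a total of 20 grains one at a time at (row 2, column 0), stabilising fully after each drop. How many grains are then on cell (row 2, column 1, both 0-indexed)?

0) 0,0,2,3,2
0,1,2,3,1
1,1,2,3,0
1,0,2,0,0
2,2,0,2,3
3,1,0,0,1
1) 0,0,2,3,2
0,1,2,3,1
2,1,2,3,0
1,0,2,0,0
2,2,0,2,3
3,1,0,0,1
2) 0,0,2,3,2
0,1,2,3,1
3,1,2,3,0
1,0,2,0,0
2,2,0,2,3
3,1,0,0,1
3) 0,0,2,3,2
1,1,2,3,1
0,2,2,3,0
2,0,2,0,0
2,2,0,2,3
3,1,0,0,1
4) 0,0,2,3,2
1,1,2,3,1
1,2,2,3,0
2,0,2,0,0
2,2,0,2,3
3,1,0,0,1
5) 0,0,2,3,2
1,1,2,3,1
2,2,2,3,0
2,0,2,0,0
2,2,0,2,3
3,1,0,0,1
6) 0,0,2,3,2
1,1,2,3,1
3,2,2,3,0
2,0,2,0,0
2,2,0,2,3
3,1,0,0,1
7) 0,0,2,3,2
2,1,2,3,1
0,3,2,3,0
3,0,2,0,0
2,2,0,2,3
3,1,0,0,1
8) 0,0,2,3,2
2,1,2,3,1
1,3,2,3,0
3,0,2,0,0
2,2,0,2,3
3,1,0,0,1
9) 0,0,2,3,2
2,1,2,3,1
2,3,2,3,0
3,0,2,0,0
2,2,0,2,3
3,1,0,0,1
10) 0,0,2,3,2
2,1,2,3,1
3,3,2,3,0
3,0,2,0,0
2,2,0,2,3
3,1,0,0,1
11) 0,0,2,3,2
3,2,2,3,1
2,0,3,3,0
0,2,2,0,0
3,2,0,2,3
3,1,0,0,1
12) 0,0,2,3,2
3,2,2,3,1
3,0,3,3,0
0,2,2,0,0
3,2,0,2,3
3,1,0,0,1
13) 1,0,2,3,2
0,3,2,3,1
1,1,3,3,0
1,2,2,0,0
3,2,0,2,3
3,1,0,0,1
14) 1,0,2,3,2
0,3,2,3,1
2,1,3,3,0
1,2,2,0,0
3,2,0,2,3
3,1,0,0,1
15) 1,0,2,3,2
0,3,2,3,1
3,1,3,3,0
1,2,2,0,0
3,2,0,2,3
3,1,0,0,1
16) 1,0,2,3,2
1,3,2,3,1
0,2,3,3,0
2,2,2,0,0
3,2,0,2,3
3,1,0,0,1
17) 1,0,2,3,2
1,3,2,3,1
1,2,3,3,0
2,2,2,0,0
3,2,0,2,3
3,1,0,0,1
18) 1,0,2,3,2
1,3,2,3,1
2,2,3,3,0
2,2,2,0,0
3,2,0,2,3
3,1,0,0,1
19) 1,0,2,3,2
1,3,2,3,1
3,2,3,3,0
2,2,2,0,0
3,2,0,2,3
3,1,0,0,1
20) 1,0,2,3,2
2,3,2,3,1
0,3,3,3,0
3,2,2,0,0
3,2,0,2,3
3,1,0,0,1

3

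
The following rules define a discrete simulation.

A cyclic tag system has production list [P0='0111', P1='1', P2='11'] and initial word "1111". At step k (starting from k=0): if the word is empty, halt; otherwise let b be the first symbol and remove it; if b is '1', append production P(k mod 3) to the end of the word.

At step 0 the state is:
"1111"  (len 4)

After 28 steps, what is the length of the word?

t=0: "1111"  (len 4)
t=1: "1110111"  (len 7)
t=2: "1101111"  (len 7)
t=3: "10111111"  (len 8)
t=4: "01111110111"  (len 11)
t=5: "1111110111"  (len 10)
t=6: "11111011111"  (len 11)
t=7: "11110111110111"  (len 14)
t=8: "11101111101111"  (len 14)
t=9: "110111110111111"  (len 15)
t=10: "101111101111110111"  (len 18)
t=11: "011111011111101111"  (len 18)
t=12: "11111011111101111"  (len 17)
t=13: "11110111111011110111"  (len 20)
t=14: "11101111110111101111"  (len 20)
t=15: "110111111011110111111"  (len 21)
t=16: "101111110111101111110111"  (len 24)
t=17: "011111101111011111101111"  (len 24)
t=18: "11111101111011111101111"  (len 23)
t=19: "11111011110111111011110111"  (len 26)
t=20: "11110111101111110111101111"  (len 26)
t=21: "111011110111111011110111111"  (len 27)
t=22: "110111101111110111101111110111"  (len 30)
t=23: "101111011111101111011111101111"  (len 30)
t=24: "0111101111110111101111110111111"  (len 31)
t=25: "111101111110111101111110111111"  (len 30)
t=26: "111011111101111011111101111111"  (len 30)
t=27: "1101111110111101111110111111111"  (len 31)
t=28: "1011111101111011111101111111110111"  (len 34)

34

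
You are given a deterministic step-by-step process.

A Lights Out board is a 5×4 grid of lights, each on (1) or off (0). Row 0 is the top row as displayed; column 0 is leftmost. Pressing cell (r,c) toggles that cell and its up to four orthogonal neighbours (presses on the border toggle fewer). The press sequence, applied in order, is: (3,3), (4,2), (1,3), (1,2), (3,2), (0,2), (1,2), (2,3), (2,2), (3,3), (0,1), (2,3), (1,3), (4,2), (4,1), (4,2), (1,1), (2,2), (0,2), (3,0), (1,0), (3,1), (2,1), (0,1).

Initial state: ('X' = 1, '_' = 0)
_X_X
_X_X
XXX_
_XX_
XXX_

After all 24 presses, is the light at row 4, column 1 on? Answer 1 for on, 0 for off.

t=0: _X_X
_X_X
XXX_
_XX_
XXX_
t=1: _X_X
_X_X
XXXX
_X_X
XXXX
t=2: _X_X
_X_X
XXXX
_XXX
X___
t=3: _X__
_XX_
XXX_
_XXX
X___
t=4: _XX_
___X
XX__
_XXX
X___
t=5: _XX_
___X
XXX_
____
X_X_
t=6: ___X
__XX
XXX_
____
X_X_
t=7: __XX
_X__
XX__
____
X_X_
t=8: __XX
_X_X
XXXX
___X
X_X_
t=9: __XX
_XXX
X___
__XX
X_X_
t=10: __XX
_XXX
X__X
____
X_XX
t=11: XX_X
__XX
X__X
____
X_XX
t=12: XX_X
__X_
X_X_
___X
X_XX
t=13: XX__
___X
X_XX
___X
X_XX
t=14: XX__
___X
X_XX
__XX
XX__
t=15: XX__
___X
X_XX
_XXX
__X_
t=16: XX__
___X
X_XX
_X_X
_X_X
t=17: X___
XXXX
XXXX
_X_X
_X_X
t=18: X___
XX_X
X___
_XXX
_X_X
t=19: XXXX
XXXX
X___
_XXX
_X_X
t=20: XXXX
XXXX
____
X_XX
XX_X
t=21: _XXX
__XX
X___
X_XX
XX_X
t=22: _XXX
__XX
XX__
_X_X
X__X
t=23: _XXX
_XXX
__X_
___X
X__X
t=24: X__X
__XX
__X_
___X
X__X

0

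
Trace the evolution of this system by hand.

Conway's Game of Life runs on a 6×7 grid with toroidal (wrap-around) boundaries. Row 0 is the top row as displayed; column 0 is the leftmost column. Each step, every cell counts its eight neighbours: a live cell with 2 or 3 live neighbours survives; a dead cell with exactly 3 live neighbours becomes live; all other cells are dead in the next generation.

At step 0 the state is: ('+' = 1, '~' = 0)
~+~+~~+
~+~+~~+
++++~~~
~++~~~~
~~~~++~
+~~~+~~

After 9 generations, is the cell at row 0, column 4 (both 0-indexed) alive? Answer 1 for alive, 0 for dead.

0

step 0: ~+~+~~+
~+~+~~+
++++~~~
~++~~~~
~~~~++~
+~~~+~~
step 1: ~+~++++
~~~++~+
~~~+~~~
+~~~+~~
~+~+++~
+~~++~+
step 2: ~~~~~~~
+~~~~~+
~~~+~+~
~~+~~+~
~++~~~~
~+~~~~~
step 3: +~~~~~~
~~~~~~+
~~~~++~
~++++~~
~++~~~~
~++~~~~
step 4: ++~~~~~
~~~~~++
~~+~++~
~+~~++~
+~~~~~~
+~+~~~~
step 5: ++~~~~~
++~~+++
~~~+~~~
~+~++++
+~~~~~+
+~~~~~+
step 6: ~~~~~~~
~++~+++
~+~+~~~
~~+++++
~+~~+~~
~~~~~~~
step 7: ~~~~~+~
++++++~
~+~~~~~
++~~~+~
~~+~+~~
~~~~~~~
step 8: ~+++~++
+++++++
~~~+~+~
+++~~~~
~+~~~~~
~~~~~~~
step 9: ~~~~~~~
~~~~~~~
~~~~~+~
+++~~~~
+++~~~~
++~~~~~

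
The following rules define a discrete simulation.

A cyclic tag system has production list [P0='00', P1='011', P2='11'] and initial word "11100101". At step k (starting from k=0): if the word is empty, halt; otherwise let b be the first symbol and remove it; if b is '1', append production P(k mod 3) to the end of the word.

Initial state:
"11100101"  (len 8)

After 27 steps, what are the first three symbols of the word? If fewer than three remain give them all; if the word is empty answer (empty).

step 0: "11100101"  (len 8)
step 1: "110010100"  (len 9)
step 2: "10010100011"  (len 11)
step 3: "001010001111"  (len 12)
step 4: "01010001111"  (len 11)
step 5: "1010001111"  (len 10)
step 6: "01000111111"  (len 11)
step 7: "1000111111"  (len 10)
step 8: "000111111011"  (len 12)
step 9: "00111111011"  (len 11)
step 10: "0111111011"  (len 10)
step 11: "111111011"  (len 9)
step 12: "1111101111"  (len 10)
step 13: "11110111100"  (len 11)
step 14: "1110111100011"  (len 13)
step 15: "11011110001111"  (len 14)
step 16: "101111000111100"  (len 15)
step 17: "01111000111100011"  (len 17)
step 18: "1111000111100011"  (len 16)
step 19: "11100011110001100"  (len 17)
step 20: "1100011110001100011"  (len 19)
step 21: "10001111000110001111"  (len 20)
step 22: "000111100011000111100"  (len 21)
step 23: "00111100011000111100"  (len 20)
step 24: "0111100011000111100"  (len 19)
step 25: "111100011000111100"  (len 18)
step 26: "11100011000111100011"  (len 20)
step 27: "110001100011110001111"  (len 21)

110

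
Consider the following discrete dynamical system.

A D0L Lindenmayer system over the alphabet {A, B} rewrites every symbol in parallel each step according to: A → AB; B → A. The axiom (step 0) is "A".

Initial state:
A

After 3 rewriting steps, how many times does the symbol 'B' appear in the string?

step 0: A
step 1: AB
step 2: ABA
step 3: ABAAB

2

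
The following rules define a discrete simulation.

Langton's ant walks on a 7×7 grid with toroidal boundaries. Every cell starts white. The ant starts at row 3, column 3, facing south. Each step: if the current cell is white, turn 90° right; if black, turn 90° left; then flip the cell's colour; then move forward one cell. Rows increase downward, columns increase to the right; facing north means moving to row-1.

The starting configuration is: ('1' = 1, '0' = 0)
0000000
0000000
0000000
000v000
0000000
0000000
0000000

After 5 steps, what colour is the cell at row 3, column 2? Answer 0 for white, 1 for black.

t=0: 0000000
0000000
0000000
000v000
0000000
0000000
0000000
t=1: 0000000
0000000
0000000
00<1000
0000000
0000000
0000000
t=2: 0000000
0000000
00^0000
0011000
0000000
0000000
0000000
t=3: 0000000
0000000
001>000
0011000
0000000
0000000
0000000
t=4: 0000000
0000000
0011000
001v000
0000000
0000000
0000000
t=5: 0000000
0000000
0011000
0010>00
0000000
0000000
0000000

1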